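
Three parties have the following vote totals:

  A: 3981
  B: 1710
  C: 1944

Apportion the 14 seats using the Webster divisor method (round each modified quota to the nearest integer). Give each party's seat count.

Standard divisor 7635/14 ≈ 545.357; standard quotas: A 7.300, B 3.136, C 3.565.
Rounding to the nearest integer gives A 7, B 3, C 4 — total 14, matching the house size, so no adjustment is needed.

A 7; B 3; C 4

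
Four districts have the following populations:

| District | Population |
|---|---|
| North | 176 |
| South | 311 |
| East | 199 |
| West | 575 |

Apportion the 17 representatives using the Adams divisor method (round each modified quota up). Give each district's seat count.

Standard divisor 1261/17 ≈ 74.176; standard quotas: North 2.373, South 4.193, East 2.683, West 7.752.
Rounding up gives 3, 5, 3, 8 = 19 seats, so the divisor must be adjusted.
With modified divisor 85: modified quotas North 2.071, South 3.659, East 2.341, West 6.765.
Rounding up: North 3, South 4, East 3, West 7 (total 17).

North: 3, South: 4, East: 3, West: 7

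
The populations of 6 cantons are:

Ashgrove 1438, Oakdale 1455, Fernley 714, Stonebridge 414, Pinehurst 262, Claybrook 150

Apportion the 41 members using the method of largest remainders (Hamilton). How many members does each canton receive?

Standard divisor: 4433 ÷ 41 ≈ 108.122.
Standard quotas: Ashgrove 13.300, Oakdale 13.457, Fernley 6.604, Stonebridge 3.829, Pinehurst 2.423, Claybrook 1.387.
Lower quotas: Ashgrove 13, Oakdale 13, Fernley 6, Stonebridge 3, Pinehurst 2, Claybrook 1 (sum 38, leaving 3 seats).
Remainders in descending order: Stonebridge 0.829, Fernley 0.604, Oakdale 0.457, Pinehurst 0.423, Claybrook 0.387, Ashgrove 0.300.
The surplus seats go to Stonebridge, Fernley, Oakdale.

Ashgrove: 13; Oakdale: 14; Fernley: 7; Stonebridge: 4; Pinehurst: 2; Claybrook: 1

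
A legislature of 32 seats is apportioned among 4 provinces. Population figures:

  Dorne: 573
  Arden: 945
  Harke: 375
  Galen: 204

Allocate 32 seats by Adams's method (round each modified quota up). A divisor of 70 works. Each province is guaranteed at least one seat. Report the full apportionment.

Dorne 9, Arden 14, Harke 6, Galen 3

With modified divisor 70: modified quotas Dorne 8.186, Arden 13.500, Harke 5.357, Galen 2.914.
Rounding up: Dorne 9, Arden 14, Harke 6, Galen 3 (total 32).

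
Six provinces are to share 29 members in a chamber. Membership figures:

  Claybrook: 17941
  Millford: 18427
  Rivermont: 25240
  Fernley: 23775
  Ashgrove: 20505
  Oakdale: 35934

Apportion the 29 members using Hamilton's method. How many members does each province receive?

Total 141822; standard divisor 141822/29 ≈ 4890.414.
Standard quotas: Claybrook 3.6686, Millford 3.7680, Rivermont 5.1611, Fernley 4.8616, Ashgrove 4.1929, Oakdale 7.3478.
Lower quotas: Claybrook 3, Millford 3, Rivermont 5, Fernley 4, Ashgrove 4, Oakdale 7 (sum 26, leaving 3 seats).
Remainders in descending order: Fernley 0.8616, Millford 0.7680, Claybrook 0.6686, Oakdale 0.3478, Ashgrove 0.1929, Rivermont 0.1611.
Largest remainders: Fernley, Millford, Claybrook receive the extra seats.

Claybrook: 4, Millford: 4, Rivermont: 5, Fernley: 5, Ashgrove: 4, Oakdale: 7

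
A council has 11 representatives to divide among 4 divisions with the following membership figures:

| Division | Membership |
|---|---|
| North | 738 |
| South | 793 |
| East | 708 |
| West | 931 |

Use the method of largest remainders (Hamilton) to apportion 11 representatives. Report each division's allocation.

Total 3170; standard divisor 3170/11 ≈ 288.182.
Standard quotas: North 2.561, South 2.752, East 2.457, West 3.231.
Lower quotas: North 2, South 2, East 2, West 3 (sum 9, leaving 2 seats).
Remainders in descending order: South 0.752, North 0.561, East 0.457, West 0.231.
The surplus seats go to South, North.

North 3; South 3; East 2; West 3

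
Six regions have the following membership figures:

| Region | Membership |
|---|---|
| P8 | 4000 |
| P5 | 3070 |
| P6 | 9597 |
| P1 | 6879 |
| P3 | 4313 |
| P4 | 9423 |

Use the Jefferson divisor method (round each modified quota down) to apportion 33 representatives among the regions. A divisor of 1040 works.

With modified divisor 1040: modified quotas P8 3.846, P5 2.952, P6 9.228, P1 6.614, P3 4.147, P4 9.061.
Rounding down: P8 3, P5 2, P6 9, P1 6, P3 4, P4 9 (total 33).

P8 3; P5 2; P6 9; P1 6; P3 4; P4 9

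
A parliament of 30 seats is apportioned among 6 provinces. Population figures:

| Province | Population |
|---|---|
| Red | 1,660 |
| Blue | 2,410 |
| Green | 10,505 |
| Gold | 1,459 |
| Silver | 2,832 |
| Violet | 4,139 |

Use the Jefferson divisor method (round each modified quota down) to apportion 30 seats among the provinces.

Red=2, Blue=3, Green=14, Gold=2, Silver=4, Violet=5

Standard divisor 23005/30 ≈ 766.833; standard quotas: Red 2.165, Blue 3.143, Green 13.699, Gold 1.903, Silver 3.693, Violet 5.398.
Rounding down gives 2, 3, 13, 1, 3, 5 = 27 seats, so the divisor must be adjusted.
With modified divisor 704: modified quotas Red 2.358, Blue 3.423, Green 14.922, Gold 2.072, Silver 4.023, Violet 5.879.
Rounding down: Red 2, Blue 3, Green 14, Gold 2, Silver 4, Violet 5 (total 30).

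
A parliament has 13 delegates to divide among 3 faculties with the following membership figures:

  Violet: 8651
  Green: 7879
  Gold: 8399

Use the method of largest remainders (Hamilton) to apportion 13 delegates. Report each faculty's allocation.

The standard divisor is 24929/13 ≈ 1917.615.
Standard quotas: Violet 4.5113, Green 4.1087, Gold 4.3799.
Lower quotas: Violet 4, Green 4, Gold 4 (sum 12, leaving 1 seat).
Remainders in descending order: Violet 0.5113, Gold 0.3799, Green 0.1087.
The surplus seat goes to Violet.

Violet=5, Green=4, Gold=4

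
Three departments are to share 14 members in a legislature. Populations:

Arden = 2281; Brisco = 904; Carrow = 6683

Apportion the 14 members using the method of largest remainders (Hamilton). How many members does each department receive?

Arden: 3, Brisco: 1, Carrow: 10

Standard divisor: 9868 ÷ 14 ≈ 704.857.
Standard quotas: Arden 3.2361, Brisco 1.2825, Carrow 9.4814.
Lower quotas: Arden 3, Brisco 1, Carrow 9 (sum 13, leaving 1 seat).
Remainders in descending order: Carrow 0.4814, Brisco 0.2825, Arden 0.2361.
The surplus seat goes to Carrow.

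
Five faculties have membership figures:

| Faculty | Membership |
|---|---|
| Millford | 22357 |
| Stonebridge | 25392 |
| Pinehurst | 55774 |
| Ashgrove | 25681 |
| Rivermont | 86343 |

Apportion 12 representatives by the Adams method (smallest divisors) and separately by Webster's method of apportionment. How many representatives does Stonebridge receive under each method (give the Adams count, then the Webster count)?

Adams: Millford 1, Stonebridge 2, Pinehurst 3, Ashgrove 2, Rivermont 4.
Webster: Millford 1, Stonebridge 1, Pinehurst 3, Ashgrove 2, Rivermont 5.
Stonebridge gets 2 under Adams and 1 under Webster.

2 and 1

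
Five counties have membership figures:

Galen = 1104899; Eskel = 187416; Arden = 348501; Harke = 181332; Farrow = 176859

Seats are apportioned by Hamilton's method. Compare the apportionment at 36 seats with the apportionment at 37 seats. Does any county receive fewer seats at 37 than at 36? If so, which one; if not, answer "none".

none

At 36 seats: Galen 20, Eskel 4, Arden 6, Harke 3, Farrow 3.
At 37 seats: Galen 21, Eskel 4, Arden 6, Harke 3, Farrow 3.
No county's allocation decreased.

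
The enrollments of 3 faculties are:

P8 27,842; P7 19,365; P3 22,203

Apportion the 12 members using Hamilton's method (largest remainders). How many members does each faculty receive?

P8 5; P7 3; P3 4

Standard divisor: 69410 ÷ 12 ≈ 5784.167.
Standard quotas: P8 4.8135, P7 3.3479, P3 3.8386.
Lower quotas: P8 4, P7 3, P3 3 (sum 10, leaving 2 seats).
Remainders in descending order: P3 0.8386, P8 0.8135, P7 0.3479.
Largest remainders: P3, P8 receive the extra seats.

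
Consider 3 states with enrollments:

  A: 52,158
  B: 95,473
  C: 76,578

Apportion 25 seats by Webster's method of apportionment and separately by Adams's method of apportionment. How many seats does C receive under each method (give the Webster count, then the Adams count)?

8 and 9

Webster: A 6, B 11, C 8.
Adams: A 6, B 10, C 9.
C gets 8 under Webster and 9 under Adams.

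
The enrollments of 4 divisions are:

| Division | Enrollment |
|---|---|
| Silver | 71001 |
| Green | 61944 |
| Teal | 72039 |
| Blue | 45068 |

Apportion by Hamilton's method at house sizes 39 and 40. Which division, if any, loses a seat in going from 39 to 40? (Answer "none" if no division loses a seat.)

At 39 seats: Silver 11, Green 10, Teal 11, Blue 7.
At 40 seats: Silver 11, Green 10, Teal 12, Blue 7.
No division's allocation decreased.

none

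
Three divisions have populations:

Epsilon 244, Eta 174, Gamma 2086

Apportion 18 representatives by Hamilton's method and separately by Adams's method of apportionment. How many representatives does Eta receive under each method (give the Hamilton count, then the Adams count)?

1 and 2

Hamilton: Epsilon 2, Eta 1, Gamma 15.
Adams: Epsilon 2, Eta 2, Gamma 14.
Eta gets 1 under Hamilton and 2 under Adams.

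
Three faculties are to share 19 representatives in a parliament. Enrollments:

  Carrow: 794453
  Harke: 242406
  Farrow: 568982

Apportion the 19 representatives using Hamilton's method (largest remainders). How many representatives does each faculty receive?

Carrow=9, Harke=3, Farrow=7

The standard divisor is 1605841/19 ≈ 84517.947.
Standard quotas: Carrow 9.3998, Harke 2.8681, Farrow 6.7321.
Lower quotas: Carrow 9, Harke 2, Farrow 6 (sum 17, leaving 2 seats).
Remainders in descending order: Harke 0.8681, Farrow 0.7321, Carrow 0.3998.
The surplus seats go to Harke, Farrow.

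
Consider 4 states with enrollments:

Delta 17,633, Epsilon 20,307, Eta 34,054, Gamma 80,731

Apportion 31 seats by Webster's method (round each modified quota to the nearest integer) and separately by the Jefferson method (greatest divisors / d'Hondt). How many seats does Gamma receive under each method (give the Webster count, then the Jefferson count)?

Webster: Delta 4, Epsilon 4, Eta 7, Gamma 16.
Jefferson: Delta 3, Epsilon 4, Eta 7, Gamma 17.
Gamma gets 16 under Webster and 17 under Jefferson.

16 and 17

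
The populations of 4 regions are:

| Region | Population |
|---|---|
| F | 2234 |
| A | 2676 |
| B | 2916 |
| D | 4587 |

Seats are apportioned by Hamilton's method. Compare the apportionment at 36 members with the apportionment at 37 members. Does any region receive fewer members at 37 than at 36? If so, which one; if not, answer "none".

At 36 seats: F 7, A 8, B 8, D 13.
At 37 seats: F 6, A 8, B 9, D 14.
F drops from 7 to 6.

F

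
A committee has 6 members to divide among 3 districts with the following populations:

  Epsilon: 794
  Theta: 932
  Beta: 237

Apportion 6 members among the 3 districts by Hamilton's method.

Total 1963; standard divisor 1963/6 ≈ 327.167.
Standard quotas: Epsilon 2.427, Theta 2.849, Beta 0.724.
Lower quotas: Epsilon 2, Theta 2, Beta 0 (sum 4, leaving 2 seats).
Remainders in descending order: Theta 0.849, Beta 0.724, Epsilon 0.427.
Largest remainders: Theta, Beta receive the extra seats.

Epsilon=2, Theta=3, Beta=1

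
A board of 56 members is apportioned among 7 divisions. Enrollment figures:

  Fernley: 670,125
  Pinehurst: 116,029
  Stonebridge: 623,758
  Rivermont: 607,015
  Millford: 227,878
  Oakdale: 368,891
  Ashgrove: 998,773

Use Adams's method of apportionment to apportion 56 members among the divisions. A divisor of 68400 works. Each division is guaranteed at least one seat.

Fernley=10, Pinehurst=2, Stonebridge=10, Rivermont=9, Millford=4, Oakdale=6, Ashgrove=15

With modified divisor 68400: modified quotas Fernley 9.797, Pinehurst 1.696, Stonebridge 9.119, Rivermont 8.874, Millford 3.332, Oakdale 5.393, Ashgrove 14.602.
Rounding up: Fernley 10, Pinehurst 2, Stonebridge 10, Rivermont 9, Millford 4, Oakdale 6, Ashgrove 15 (total 56).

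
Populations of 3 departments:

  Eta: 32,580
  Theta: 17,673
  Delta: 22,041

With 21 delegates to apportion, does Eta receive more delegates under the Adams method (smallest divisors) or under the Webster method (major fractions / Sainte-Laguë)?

Adams: Eta 9, Theta 5, Delta 7.
Webster: Eta 10, Theta 5, Delta 6.
Eta gets 9 under Adams and 10 under Webster.

Webster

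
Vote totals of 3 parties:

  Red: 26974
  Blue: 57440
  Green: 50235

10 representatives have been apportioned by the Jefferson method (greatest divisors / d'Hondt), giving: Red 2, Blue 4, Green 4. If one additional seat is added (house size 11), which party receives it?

Blue

Priority for the next seat is population ÷ (current seats + 1).
Priorities: Red 8991.333, Blue 11488.000, Green 10047.000.
Highest priority: Blue.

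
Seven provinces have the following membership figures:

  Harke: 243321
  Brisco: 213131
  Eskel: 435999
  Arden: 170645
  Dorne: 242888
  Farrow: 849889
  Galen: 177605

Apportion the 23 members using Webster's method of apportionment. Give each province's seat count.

Harke=2, Brisco=2, Eskel=4, Arden=2, Dorne=2, Farrow=9, Galen=2

Standard divisor 2333478/23 ≈ 101455.565; standard quotas: Harke 2.398, Brisco 2.101, Eskel 4.297, Arden 1.682, Dorne 2.394, Farrow 8.377, Galen 1.751.
Rounding to the nearest integer gives 2, 2, 4, 2, 2, 8, 2 = 22 seats, so the divisor must be adjusted.
With modified divisor 98700: modified quotas Harke 2.465, Brisco 2.159, Eskel 4.417, Arden 1.729, Dorne 2.461, Farrow 8.611, Galen 1.799.
Rounding to the nearest integer: Harke 2, Brisco 2, Eskel 4, Arden 2, Dorne 2, Farrow 9, Galen 2 (total 23).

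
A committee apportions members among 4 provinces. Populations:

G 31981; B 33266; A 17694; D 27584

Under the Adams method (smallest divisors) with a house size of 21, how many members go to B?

Standard divisor 110525/21 ≈ 5263.095; standard quotas: G 6.076, B 6.321, A 3.362, D 5.241.
Rounding up gives 7, 7, 4, 6 = 24 seats, so the divisor must be adjusted.
With modified divisor 5700: modified quotas G 5.611, B 5.836, A 3.104, D 4.839.
Rounding up: G 6, B 6, A 4, D 5 (total 21).
B receives 6.

6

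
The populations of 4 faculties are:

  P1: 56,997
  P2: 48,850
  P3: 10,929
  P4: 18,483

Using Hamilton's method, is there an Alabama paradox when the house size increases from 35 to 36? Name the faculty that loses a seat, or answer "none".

none

At 35 seats: P1 15, P2 12, P3 3, P4 5.
At 36 seats: P1 15, P2 13, P3 3, P4 5.
No faculty's allocation decreased.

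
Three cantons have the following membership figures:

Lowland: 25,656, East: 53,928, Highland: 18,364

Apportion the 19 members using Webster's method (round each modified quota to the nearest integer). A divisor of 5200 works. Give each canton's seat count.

With modified divisor 5200: modified quotas Lowland 4.934, East 10.371, Highland 3.532.
Rounding to the nearest integer: Lowland 5, East 10, Highland 4 (total 19).

Lowland=5; East=10; Highland=4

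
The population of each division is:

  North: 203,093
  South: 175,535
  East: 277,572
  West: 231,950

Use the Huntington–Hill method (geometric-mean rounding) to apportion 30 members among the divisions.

North 7; South 6; East 9; West 8

With divisor 30127: modified quotas North 6.741, South 5.827, East 9.213, West 7.699.
Geometric-mean thresholds: North √(6·7)=6.481, South √(5·6)=5.477, East √(9·10)=9.487, West √(7·8)=7.483.
Each quota rounded against its threshold gives North 7, South 6, East 9, West 8 (total 30).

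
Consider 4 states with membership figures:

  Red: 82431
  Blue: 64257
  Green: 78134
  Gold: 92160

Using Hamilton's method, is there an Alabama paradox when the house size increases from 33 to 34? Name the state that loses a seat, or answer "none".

none

At 33 seats: Red 8, Blue 7, Green 8, Gold 10.
At 34 seats: Red 9, Blue 7, Green 8, Gold 10.
No state's allocation decreased.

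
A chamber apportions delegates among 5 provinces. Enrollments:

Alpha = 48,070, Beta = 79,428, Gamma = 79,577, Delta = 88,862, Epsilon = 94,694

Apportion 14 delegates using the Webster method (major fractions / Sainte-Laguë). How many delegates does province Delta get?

3

Standard divisor 390631/14 ≈ 27902.214; standard quotas: Alpha 1.723, Beta 2.847, Gamma 2.852, Delta 3.185, Epsilon 3.394.
Rounding to the nearest integer gives Alpha 2, Beta 3, Gamma 3, Delta 3, Epsilon 3 — total 14, matching the house size, so no adjustment is needed.
Delta receives 3.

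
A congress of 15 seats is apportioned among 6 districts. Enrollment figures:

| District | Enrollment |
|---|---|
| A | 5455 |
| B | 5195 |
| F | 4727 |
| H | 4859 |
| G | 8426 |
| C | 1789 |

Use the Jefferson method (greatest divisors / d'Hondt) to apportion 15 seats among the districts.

Standard divisor 30451/15 ≈ 2030.067; standard quotas: A 2.687, B 2.559, F 2.328, H 2.394, G 4.151, C 0.881.
Rounding down gives 2, 2, 2, 2, 4, 0 = 12 seats, so the divisor must be adjusted.
With modified divisor 1700: modified quotas A 3.209, B 3.056, F 2.781, H 2.858, G 4.956, C 1.052.
Rounding down: A 3, B 3, F 2, H 2, G 4, C 1 (total 15).

A 3, B 3, F 2, H 2, G 4, C 1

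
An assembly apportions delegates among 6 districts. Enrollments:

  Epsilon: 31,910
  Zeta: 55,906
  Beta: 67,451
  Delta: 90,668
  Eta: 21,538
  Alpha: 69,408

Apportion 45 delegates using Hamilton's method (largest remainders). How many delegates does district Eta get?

3

Total 336881; standard divisor 336881/45 ≈ 7486.244.
Standard quotas: Epsilon 4.2625, Zeta 7.4678, Beta 9.0100, Delta 12.1113, Eta 2.8770, Alpha 9.2714.
Lower quotas: Epsilon 4, Zeta 7, Beta 9, Delta 12, Eta 2, Alpha 9 (sum 43, leaving 2 seats).
Remainders in descending order: Eta 0.8770, Zeta 0.4678, Alpha 0.2714, Epsilon 0.2625, Delta 0.1113, Beta 0.0100.
The surplus seats go to Eta, Zeta.
Eta receives 3.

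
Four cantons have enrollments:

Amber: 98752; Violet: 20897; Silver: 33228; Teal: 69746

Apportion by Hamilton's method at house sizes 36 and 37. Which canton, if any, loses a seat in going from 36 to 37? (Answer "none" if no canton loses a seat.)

Violet

At 36 seats: Amber 16, Violet 4, Silver 5, Teal 11.
At 37 seats: Amber 16, Violet 3, Silver 6, Teal 12.
Violet drops from 4 to 3.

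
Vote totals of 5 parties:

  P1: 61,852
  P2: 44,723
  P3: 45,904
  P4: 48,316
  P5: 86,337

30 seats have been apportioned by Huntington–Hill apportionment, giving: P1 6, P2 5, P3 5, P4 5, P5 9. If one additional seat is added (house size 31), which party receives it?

Priority for the next seat is population ÷ (√(s·(s+1))).
Priorities: P1 9543.971, P2 8165.265, P3 8380.885, P4 8821.254, P5 9100.719.
Highest priority: P1.

P1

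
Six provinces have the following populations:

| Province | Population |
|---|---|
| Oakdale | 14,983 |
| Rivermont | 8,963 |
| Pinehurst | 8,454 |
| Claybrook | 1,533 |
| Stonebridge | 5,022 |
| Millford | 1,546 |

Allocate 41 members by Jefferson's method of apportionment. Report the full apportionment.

Oakdale 16, Rivermont 9, Pinehurst 9, Claybrook 1, Stonebridge 5, Millford 1

Standard divisor 40501/41 ≈ 987.829; standard quotas: Oakdale 15.168, Rivermont 9.073, Pinehurst 8.558, Claybrook 1.552, Stonebridge 5.084, Millford 1.565.
Rounding down gives 15, 9, 8, 1, 5, 1 = 39 seats, so the divisor must be adjusted.
With modified divisor 900: modified quotas Oakdale 16.648, Rivermont 9.959, Pinehurst 9.393, Claybrook 1.703, Stonebridge 5.580, Millford 1.718.
Rounding down: Oakdale 16, Rivermont 9, Pinehurst 9, Claybrook 1, Stonebridge 5, Millford 1 (total 41).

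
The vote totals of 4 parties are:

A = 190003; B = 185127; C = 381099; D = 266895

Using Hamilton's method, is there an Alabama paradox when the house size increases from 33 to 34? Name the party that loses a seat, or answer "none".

none

At 33 seats: A 6, B 6, C 12, D 9.
At 34 seats: A 6, B 6, C 13, D 9.
No party's allocation decreased.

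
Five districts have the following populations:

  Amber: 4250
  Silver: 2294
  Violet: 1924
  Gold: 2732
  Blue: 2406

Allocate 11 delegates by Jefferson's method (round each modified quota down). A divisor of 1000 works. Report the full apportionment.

Amber=4, Silver=2, Violet=1, Gold=2, Blue=2

With modified divisor 1000: modified quotas Amber 4.250, Silver 2.294, Violet 1.924, Gold 2.732, Blue 2.406.
Rounding down: Amber 4, Silver 2, Violet 1, Gold 2, Blue 2 (total 11).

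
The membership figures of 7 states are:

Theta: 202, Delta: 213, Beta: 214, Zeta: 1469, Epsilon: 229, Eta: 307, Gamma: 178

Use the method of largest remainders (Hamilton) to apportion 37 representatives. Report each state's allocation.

Theta 3, Delta 3, Beta 3, Zeta 19, Epsilon 3, Eta 4, Gamma 2

The standard divisor is 2812/37 = 76.
Standard quotas: Theta 2.658, Delta 2.803, Beta 2.816, Zeta 19.329, Epsilon 3.013, Eta 4.039, Gamma 2.342.
Lower quotas: Theta 2, Delta 2, Beta 2, Zeta 19, Epsilon 3, Eta 4, Gamma 2 (sum 34, leaving 3 seats).
Remainders in descending order: Beta 0.816, Delta 0.803, Theta 0.658, Gamma 0.342, Zeta 0.329, Eta 0.039, Epsilon 0.013.
Largest remainders: Beta, Delta, Theta receive the extra seats.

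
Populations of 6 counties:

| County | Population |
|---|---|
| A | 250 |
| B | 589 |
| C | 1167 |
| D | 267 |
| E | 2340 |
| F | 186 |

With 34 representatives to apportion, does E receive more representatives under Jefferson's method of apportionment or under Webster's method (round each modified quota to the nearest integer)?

Jefferson

Jefferson: A 1, B 4, C 8, D 2, E 18, F 1.
Webster: A 2, B 4, C 8, D 2, E 17, F 1.
E gets 18 under Jefferson and 17 under Webster.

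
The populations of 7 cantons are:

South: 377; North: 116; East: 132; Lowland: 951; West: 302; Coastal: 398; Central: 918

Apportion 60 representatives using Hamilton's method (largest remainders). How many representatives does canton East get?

3

The standard divisor is 3194/60 ≈ 53.233.
Standard quotas: South 7.082, North 2.179, East 2.480, Lowland 17.865, West 5.673, Coastal 7.477, Central 17.245.
Lower quotas: South 7, North 2, East 2, Lowland 17, West 5, Coastal 7, Central 17 (sum 57, leaving 3 seats).
Remainders in descending order: Lowland 0.865, West 0.673, East 0.480, Coastal 0.477, Central 0.245, North 0.179, South 0.082.
Largest remainders: Lowland, West, East receive the extra seats.
East receives 3.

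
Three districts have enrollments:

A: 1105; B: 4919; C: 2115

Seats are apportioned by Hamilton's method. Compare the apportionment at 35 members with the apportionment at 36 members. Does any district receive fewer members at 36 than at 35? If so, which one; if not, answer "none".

At 35 seats: A 5, B 21, C 9.
At 36 seats: A 5, B 22, C 9.
No district's allocation decreased.

none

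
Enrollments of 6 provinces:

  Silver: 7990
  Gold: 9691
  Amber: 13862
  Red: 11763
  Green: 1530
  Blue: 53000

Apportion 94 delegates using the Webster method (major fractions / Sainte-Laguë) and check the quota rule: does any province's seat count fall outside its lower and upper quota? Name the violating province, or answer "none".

Standard quotas: Silver 7.677, Gold 9.311, Amber 13.318, Red 11.302, Green 1.470, Blue 50.922.
Webster allocation: Silver 8, Gold 9, Amber 13, Red 11, Green 1, Blue 52.
Blue has quota 50.922 (lower 50, upper 51) but receives 52 — outside the quota interval.

Blue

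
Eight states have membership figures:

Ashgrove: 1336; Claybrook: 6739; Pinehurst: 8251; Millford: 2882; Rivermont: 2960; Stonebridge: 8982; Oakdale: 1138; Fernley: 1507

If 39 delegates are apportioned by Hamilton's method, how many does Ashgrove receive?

Standard divisor: 33795 ÷ 39 ≈ 866.538.
Standard quotas: Ashgrove 1.5418, Claybrook 7.7769, Pinehurst 9.5218, Millford 3.3259, Rivermont 3.4159, Stonebridge 10.3654, Oakdale 1.3133, Fernley 1.7391.
Lower quotas: Ashgrove 1, Claybrook 7, Pinehurst 9, Millford 3, Rivermont 3, Stonebridge 10, Oakdale 1, Fernley 1 (sum 35, leaving 4 seats).
Remainders in descending order: Claybrook 0.7769, Fernley 0.7391, Ashgrove 0.5418, Pinehurst 0.5218, Rivermont 0.4159, Stonebridge 0.3654, Millford 0.3259, Oakdale 0.3133.
The surplus seats go to Claybrook, Fernley, Ashgrove, Pinehurst.
Ashgrove receives 2.

2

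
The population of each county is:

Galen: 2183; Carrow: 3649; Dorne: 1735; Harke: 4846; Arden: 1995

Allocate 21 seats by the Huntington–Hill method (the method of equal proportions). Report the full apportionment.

Galen 3; Carrow 5; Dorne 3; Harke 7; Arden 3

With divisor 687: modified quotas Galen 3.178, Carrow 5.311, Dorne 2.525, Harke 7.054, Arden 2.904.
Geometric-mean thresholds: Galen √(3·4)=3.464, Carrow √(5·6)=5.477, Dorne √(2·3)=2.449, Harke √(7·8)=7.483, Arden √(2·3)=2.449.
Each quota rounded against its threshold gives Galen 3, Carrow 5, Dorne 3, Harke 7, Arden 3 (total 21).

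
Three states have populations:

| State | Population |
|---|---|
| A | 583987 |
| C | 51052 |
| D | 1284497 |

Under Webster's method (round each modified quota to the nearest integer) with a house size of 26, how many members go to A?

Standard divisor 1919536/26 ≈ 73828.308; standard quotas: A 7.910, C 0.691, D 17.398.
Rounding to the nearest integer gives A 8, C 1, D 17 — total 26, matching the house size, so no adjustment is needed.
A receives 8.

8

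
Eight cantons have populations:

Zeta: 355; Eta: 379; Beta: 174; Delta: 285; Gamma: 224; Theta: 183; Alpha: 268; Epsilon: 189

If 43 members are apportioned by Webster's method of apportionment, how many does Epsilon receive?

4

Standard divisor 2057/43 ≈ 47.837; standard quotas: Zeta 7.421, Eta 7.923, Beta 3.637, Delta 5.958, Gamma 4.683, Theta 3.825, Alpha 5.602, Epsilon 3.951.
Rounding to the nearest integer gives 7, 8, 4, 6, 5, 4, 6, 4 = 44 seats, so the divisor must be adjusted.
With modified divisor 49: modified quotas Zeta 7.245, Eta 7.735, Beta 3.551, Delta 5.816, Gamma 4.571, Theta 3.735, Alpha 5.469, Epsilon 3.857.
Rounding to the nearest integer: Zeta 7, Eta 8, Beta 4, Delta 6, Gamma 5, Theta 4, Alpha 5, Epsilon 4 (total 43).
Epsilon receives 4.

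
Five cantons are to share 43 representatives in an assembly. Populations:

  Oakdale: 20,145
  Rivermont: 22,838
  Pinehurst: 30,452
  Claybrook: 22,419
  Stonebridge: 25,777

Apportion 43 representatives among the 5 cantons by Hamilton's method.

Total 121631; standard divisor 121631/43 ≈ 2828.628.
Standard quotas: Oakdale 7.1218, Rivermont 8.0739, Pinehurst 10.7656, Claybrook 7.9258, Stonebridge 9.1129.
Lower quotas: Oakdale 7, Rivermont 8, Pinehurst 10, Claybrook 7, Stonebridge 9 (sum 41, leaving 2 seats).
Remainders in descending order: Claybrook 0.9258, Pinehurst 0.7656, Oakdale 0.1218, Stonebridge 0.1129, Rivermont 0.0739.
The surplus seats go to Claybrook, Pinehurst.

Oakdale 7, Rivermont 8, Pinehurst 11, Claybrook 8, Stonebridge 9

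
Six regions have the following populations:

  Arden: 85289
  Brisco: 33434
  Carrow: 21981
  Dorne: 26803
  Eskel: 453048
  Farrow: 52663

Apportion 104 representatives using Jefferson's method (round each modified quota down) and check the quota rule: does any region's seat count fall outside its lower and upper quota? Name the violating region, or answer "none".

Eskel

Standard quotas: Arden 13.176, Brisco 5.165, Carrow 3.396, Dorne 4.141, Eskel 69.988, Farrow 8.135.
Jefferson allocation: Arden 13, Brisco 5, Carrow 3, Dorne 4, Eskel 71, Farrow 8.
Eskel has quota 69.988 (lower 69, upper 70) but receives 71 — outside the quota interval.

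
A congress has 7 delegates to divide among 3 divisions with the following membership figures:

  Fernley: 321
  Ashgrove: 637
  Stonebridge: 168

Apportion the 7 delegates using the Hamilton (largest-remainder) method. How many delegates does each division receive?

The standard divisor is 1126/7 ≈ 160.857.
Standard quotas: Fernley 1.996, Ashgrove 3.960, Stonebridge 1.044.
Lower quotas: Fernley 1, Ashgrove 3, Stonebridge 1 (sum 5, leaving 2 seats).
Remainders in descending order: Fernley 0.996, Ashgrove 0.960, Stonebridge 0.044.
Largest remainders: Fernley, Ashgrove receive the extra seats.

Fernley 2, Ashgrove 4, Stonebridge 1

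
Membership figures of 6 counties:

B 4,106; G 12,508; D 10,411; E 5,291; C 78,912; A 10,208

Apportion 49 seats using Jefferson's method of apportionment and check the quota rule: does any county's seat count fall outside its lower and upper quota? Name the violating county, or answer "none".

C

Standard quotas: B 1.657, G 5.047, D 4.201, E 2.135, C 31.841, A 4.119.
Jefferson allocation: B 1, G 5, D 4, E 2, C 33, A 4.
C has quota 31.841 (lower 31, upper 32) but receives 33 — outside the quota interval.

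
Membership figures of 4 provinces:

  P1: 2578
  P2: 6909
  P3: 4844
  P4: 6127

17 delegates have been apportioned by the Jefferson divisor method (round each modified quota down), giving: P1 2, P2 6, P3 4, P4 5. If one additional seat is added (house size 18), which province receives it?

P4

Priority for the next seat is population ÷ (current seats + 1).
Priorities: P1 859.333, P2 987.000, P3 968.800, P4 1021.167.
Highest priority: P4.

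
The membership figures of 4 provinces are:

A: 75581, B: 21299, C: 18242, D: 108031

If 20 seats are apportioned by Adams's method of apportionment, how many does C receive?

2

Standard divisor 223153/20 ≈ 11157.65; standard quotas: A 6.774, B 1.909, C 1.635, D 9.682.
Rounding up gives 7, 2, 2, 10 = 21 seats, so the divisor must be adjusted.
With modified divisor 12300: modified quotas A 6.145, B 1.732, C 1.483, D 8.783.
Rounding up: A 7, B 2, C 2, D 9 (total 20).
C receives 2.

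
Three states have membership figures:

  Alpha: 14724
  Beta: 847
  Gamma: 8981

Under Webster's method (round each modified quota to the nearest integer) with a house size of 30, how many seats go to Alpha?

Standard divisor 24552/30 ≈ 818.4; standard quotas: Alpha 17.991, Beta 1.035, Gamma 10.974.
Rounding to the nearest integer gives Alpha 18, Beta 1, Gamma 11 — total 30, matching the house size, so no adjustment is needed.
Alpha receives 18.

18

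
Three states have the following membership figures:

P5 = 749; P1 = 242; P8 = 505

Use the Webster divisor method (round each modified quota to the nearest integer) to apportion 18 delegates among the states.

Standard divisor 1496/18 ≈ 83.111; standard quotas: P5 9.012, P1 2.912, P8 6.076.
Rounding to the nearest integer gives P5 9, P1 3, P8 6 — total 18, matching the house size, so no adjustment is needed.

P5=9; P1=3; P8=6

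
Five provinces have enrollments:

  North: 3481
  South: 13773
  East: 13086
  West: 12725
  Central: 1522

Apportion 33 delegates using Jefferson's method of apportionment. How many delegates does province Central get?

Standard divisor 44587/33 ≈ 1351.121; standard quotas: North 2.576, South 10.194, East 9.685, West 9.418, Central 1.126.
Rounding down gives 2, 10, 9, 9, 1 = 31 seats, so the divisor must be adjusted.
With modified divisor 1260: modified quotas North 2.763, South 10.931, East 10.386, West 10.099, Central 1.208.
Rounding down: North 2, South 10, East 10, West 10, Central 1 (total 33).
Central receives 1.

1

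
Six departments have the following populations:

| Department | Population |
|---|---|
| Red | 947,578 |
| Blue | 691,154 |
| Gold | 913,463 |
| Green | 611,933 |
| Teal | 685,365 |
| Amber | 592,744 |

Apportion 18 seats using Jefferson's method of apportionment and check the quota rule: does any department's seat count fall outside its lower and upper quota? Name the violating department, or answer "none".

Standard quotas: Red 3.840, Blue 2.801, Gold 3.701, Green 2.480, Teal 2.777, Amber 2.402.
Jefferson allocation: Red 4, Blue 3, Gold 4, Green 2, Teal 3, Amber 2.
Every allocation lies between the lower and upper quota.

none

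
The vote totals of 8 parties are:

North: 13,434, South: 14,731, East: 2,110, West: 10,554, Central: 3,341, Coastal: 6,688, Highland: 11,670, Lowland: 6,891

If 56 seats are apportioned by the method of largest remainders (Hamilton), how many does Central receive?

Total 69419; standard divisor 69419/56 ≈ 1239.625.
Standard quotas: North 10.8371, South 11.8834, East 1.7021, West 8.5139, Central 2.6952, Coastal 5.3952, Highland 9.4141, Lowland 5.5589.
Lower quotas: North 10, South 11, East 1, West 8, Central 2, Coastal 5, Highland 9, Lowland 5 (sum 51, leaving 5 seats).
Remainders in descending order: South 0.8834, North 0.8371, East 0.7021, Central 0.6952, Lowland 0.5589, West 0.5139, Highland 0.4141, Coastal 0.3952.
Largest remainders: South, North, East, Central, Lowland receive the extra seats.
Central receives 3.

3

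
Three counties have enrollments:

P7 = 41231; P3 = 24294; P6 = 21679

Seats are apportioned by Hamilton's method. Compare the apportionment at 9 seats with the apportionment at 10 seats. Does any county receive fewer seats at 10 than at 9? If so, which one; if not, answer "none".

At 9 seats: P7 4, P3 3, P6 2.
At 10 seats: P7 5, P3 3, P6 2.
No county's allocation decreased.

none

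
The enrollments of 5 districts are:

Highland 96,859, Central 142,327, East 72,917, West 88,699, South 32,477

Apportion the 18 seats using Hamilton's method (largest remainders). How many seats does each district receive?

Highland 4; Central 6; East 3; West 4; South 1

Total 433279; standard divisor 433279/18 ≈ 24071.056.
Standard quotas: Highland 4.0239, Central 5.9128, East 3.0292, West 3.6849, South 1.3492.
Lower quotas: Highland 4, Central 5, East 3, West 3, South 1 (sum 16, leaving 2 seats).
Remainders in descending order: Central 0.9128, West 0.6849, South 0.3492, East 0.0292, Highland 0.0239.
The surplus seats go to Central, West.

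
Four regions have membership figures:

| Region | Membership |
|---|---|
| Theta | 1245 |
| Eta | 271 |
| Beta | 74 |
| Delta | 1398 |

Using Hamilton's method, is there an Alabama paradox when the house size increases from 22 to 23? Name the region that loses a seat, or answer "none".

At 22 seats: Theta 9, Eta 2, Beta 1, Delta 10.
At 23 seats: Theta 10, Eta 2, Beta 0, Delta 11.
Beta drops from 1 to 0.

Beta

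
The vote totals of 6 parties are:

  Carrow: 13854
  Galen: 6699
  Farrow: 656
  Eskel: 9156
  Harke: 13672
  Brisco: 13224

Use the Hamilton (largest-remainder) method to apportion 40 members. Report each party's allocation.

Total 57261; standard divisor 57261/40 ≈ 1431.525.
Standard quotas: Carrow 9.6778, Galen 4.6796, Farrow 0.4583, Eskel 6.3960, Harke 9.5507, Brisco 9.2377.
Lower quotas: Carrow 9, Galen 4, Farrow 0, Eskel 6, Harke 9, Brisco 9 (sum 37, leaving 3 seats).
Remainders in descending order: Galen 0.6796, Carrow 0.6778, Harke 0.5507, Farrow 0.4583, Eskel 0.3960, Brisco 0.2377.
Largest remainders: Galen, Carrow, Harke receive the extra seats.

Carrow: 10; Galen: 5; Farrow: 0; Eskel: 6; Harke: 10; Brisco: 9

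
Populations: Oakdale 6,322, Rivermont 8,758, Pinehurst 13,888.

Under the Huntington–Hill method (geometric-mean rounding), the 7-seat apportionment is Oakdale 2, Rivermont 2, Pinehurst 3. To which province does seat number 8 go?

Pinehurst

Priority for the next seat is population ÷ (√(s·(s+1))).
Priorities: Oakdale 2580.946, Rivermont 3575.439, Pinehurst 4009.120.
Highest priority: Pinehurst.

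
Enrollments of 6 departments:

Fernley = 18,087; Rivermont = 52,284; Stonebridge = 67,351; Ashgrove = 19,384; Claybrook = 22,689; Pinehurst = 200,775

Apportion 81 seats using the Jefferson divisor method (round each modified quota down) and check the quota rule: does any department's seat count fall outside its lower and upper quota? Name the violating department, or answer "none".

Pinehurst

Standard quotas: Fernley 3.850, Rivermont 11.128, Stonebridge 14.335, Ashgrove 4.126, Claybrook 4.829, Pinehurst 42.733.
Jefferson allocation: Fernley 3, Rivermont 11, Stonebridge 14, Ashgrove 4, Claybrook 5, Pinehurst 44.
Pinehurst has quota 42.733 (lower 42, upper 43) but receives 44 — outside the quota interval.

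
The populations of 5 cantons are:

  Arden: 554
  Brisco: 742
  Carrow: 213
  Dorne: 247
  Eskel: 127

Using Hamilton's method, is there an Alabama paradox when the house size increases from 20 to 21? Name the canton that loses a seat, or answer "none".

At 20 seats: Arden 6, Brisco 8, Carrow 2, Dorne 3, Eskel 1.
At 21 seats: Arden 6, Brisco 8, Carrow 2, Dorne 3, Eskel 2.
No canton's allocation decreased.

none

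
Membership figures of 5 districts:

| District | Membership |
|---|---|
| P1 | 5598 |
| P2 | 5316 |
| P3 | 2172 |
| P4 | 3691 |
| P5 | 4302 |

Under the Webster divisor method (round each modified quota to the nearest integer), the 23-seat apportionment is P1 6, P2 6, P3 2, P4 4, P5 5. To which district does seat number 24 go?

P3

Priority for the next seat is population ÷ (current seats + 0.5).
Priorities: P1 861.231, P2 817.846, P3 868.800, P4 820.222, P5 782.182.
Highest priority: P3.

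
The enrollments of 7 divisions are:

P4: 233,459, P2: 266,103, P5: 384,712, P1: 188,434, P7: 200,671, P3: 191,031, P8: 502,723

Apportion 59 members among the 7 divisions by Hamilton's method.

P4=7; P2=8; P5=11; P1=6; P7=6; P3=6; P8=15

Total 1967133; standard divisor 1967133/59 ≈ 33341.237.
Standard quotas: P4 7.0021, P2 7.9812, P5 11.5386, P1 5.6517, P7 6.0187, P3 5.7296, P8 15.0781.
Lower quotas: P4 7, P2 7, P5 11, P1 5, P7 6, P3 5, P8 15 (sum 56, leaving 3 seats).
Remainders in descending order: P2 0.9812, P3 0.7296, P1 0.6517, P5 0.5386, P8 0.0781, P7 0.0187, P4 0.0021.
Largest remainders: P2, P3, P1 receive the extra seats.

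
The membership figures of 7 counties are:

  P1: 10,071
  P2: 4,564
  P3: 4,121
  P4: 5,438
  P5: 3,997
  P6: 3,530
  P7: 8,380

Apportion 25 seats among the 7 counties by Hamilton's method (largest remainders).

P1 6, P2 3, P3 3, P4 3, P5 3, P6 2, P7 5

Standard divisor: 40101 ÷ 25 ≈ 1604.04.
Standard quotas: P1 6.2785, P2 2.8453, P3 2.5691, P4 3.3902, P5 2.4918, P6 2.2007, P7 5.2243.
Lower quotas: P1 6, P2 2, P3 2, P4 3, P5 2, P6 2, P7 5 (sum 22, leaving 3 seats).
Remainders in descending order: P2 0.8453, P3 0.5691, P5 0.4918, P4 0.3902, P1 0.2785, P7 0.2243, P6 0.2007.
The surplus seats go to P2, P3, P5.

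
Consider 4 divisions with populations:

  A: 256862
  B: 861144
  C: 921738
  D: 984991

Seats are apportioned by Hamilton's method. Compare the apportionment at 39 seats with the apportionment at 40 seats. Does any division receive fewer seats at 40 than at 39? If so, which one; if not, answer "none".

At 39 seats: A 3, B 11, C 12, D 13.
At 40 seats: A 4, B 11, C 12, D 13.
No division's allocation decreased.

none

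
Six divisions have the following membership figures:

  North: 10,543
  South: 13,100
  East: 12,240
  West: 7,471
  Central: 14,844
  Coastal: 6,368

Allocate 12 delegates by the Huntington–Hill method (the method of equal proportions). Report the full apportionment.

With divisor 5315: modified quotas North 1.984, South 2.465, East 2.303, West 1.406, Central 2.793, Coastal 1.198.
Geometric-mean thresholds: North √(1·2)=1.414, South √(2·3)=2.449, East √(2·3)=2.449, West √(1·2)=1.414, Central √(2·3)=2.449, Coastal √(1·2)=1.414.
Each quota rounded against its threshold gives North 2, South 3, East 2, West 1, Central 3, Coastal 1 (total 12).

North 2, South 3, East 2, West 1, Central 3, Coastal 1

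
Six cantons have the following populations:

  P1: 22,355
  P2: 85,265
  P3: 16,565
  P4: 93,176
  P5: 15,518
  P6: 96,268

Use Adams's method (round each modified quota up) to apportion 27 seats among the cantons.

P1: 2; P2: 7; P3: 2; P4: 7; P5: 2; P6: 7

Standard divisor 329147/27 ≈ 12190.63; standard quotas: P1 1.834, P2 6.994, P3 1.359, P4 7.643, P5 1.273, P6 7.897.
Rounding up gives 2, 7, 2, 8, 2, 8 = 29 seats, so the divisor must be adjusted.
With modified divisor 14000: modified quotas P1 1.597, P2 6.090, P3 1.183, P4 6.655, P5 1.108, P6 6.876.
Rounding up: P1 2, P2 7, P3 2, P4 7, P5 2, P6 7 (total 27).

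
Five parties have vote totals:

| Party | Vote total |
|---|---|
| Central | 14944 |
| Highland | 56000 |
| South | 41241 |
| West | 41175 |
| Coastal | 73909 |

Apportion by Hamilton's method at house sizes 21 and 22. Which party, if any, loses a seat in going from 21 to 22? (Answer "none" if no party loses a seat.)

none

At 21 seats: Central 1, Highland 5, South 4, West 4, Coastal 7.
At 22 seats: Central 2, Highland 5, South 4, West 4, Coastal 7.
No party's allocation decreased.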